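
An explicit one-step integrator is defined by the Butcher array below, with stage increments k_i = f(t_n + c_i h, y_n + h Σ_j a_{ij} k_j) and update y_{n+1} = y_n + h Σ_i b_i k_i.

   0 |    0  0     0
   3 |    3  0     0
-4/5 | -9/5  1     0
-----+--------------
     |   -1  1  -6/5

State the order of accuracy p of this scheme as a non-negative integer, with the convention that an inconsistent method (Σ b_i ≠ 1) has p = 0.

b = (-1, 1, -6/5)
c = (0, 3, -4/5)
Ac = (0, 0, 3)
Σ b_i: (-1)·1 + 1·1 + (-6/5)·1 = -6/5 ≠ 1 ⇒ order 0.

0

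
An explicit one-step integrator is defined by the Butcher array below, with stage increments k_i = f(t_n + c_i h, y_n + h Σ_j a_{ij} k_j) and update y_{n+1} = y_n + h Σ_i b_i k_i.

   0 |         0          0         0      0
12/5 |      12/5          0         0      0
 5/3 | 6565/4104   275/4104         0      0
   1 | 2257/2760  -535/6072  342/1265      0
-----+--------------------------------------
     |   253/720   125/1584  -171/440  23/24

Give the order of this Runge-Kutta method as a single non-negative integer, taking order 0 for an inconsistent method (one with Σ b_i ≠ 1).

b = (253/720, 125/1584, -171/440, 23/24)
c = (0, 12/5, 5/3, 1)
Ac = (0, 0, 55/342, 11/46)
Σ b_i: 253/720·1 + 125/1584·1 + (-171/440)·1 + 23/24·1 = 1 ✓
b·c: 125/1584·12/5 + (-171/440)·5/3 + 23/24·1 = 1/2 ✓
b·c²: 125/1584·144/25 + (-171/440)·25/9 + 23/24·1 = 1/3 ✓
b·Ac: (-171/440)·55/342 + 23/24·11/46 = 1/6 ✓
b·c³: 125/1584·1728/125 + (-171/440)·125/27 + 23/24·1 = 1/4 ✓
b·(c∘Ac): (-171/440)·275/1026 + 23/24·11/46 = 1/8 ✓
b·Ac²: (-171/440)·22/57 + 23/24·28/115 = 1/12 ✓
b·A²c: 23/24·1/23 = 1/24 ✓; 4 stages ⇒ order 4.

4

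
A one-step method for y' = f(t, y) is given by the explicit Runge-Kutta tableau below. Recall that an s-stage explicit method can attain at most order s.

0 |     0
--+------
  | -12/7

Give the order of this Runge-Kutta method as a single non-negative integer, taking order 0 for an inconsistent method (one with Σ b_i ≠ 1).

b = (-12/7)
c = (0)
Σ b_i: (-12/7)·1 = -12/7 ≠ 1 ⇒ order 0.

0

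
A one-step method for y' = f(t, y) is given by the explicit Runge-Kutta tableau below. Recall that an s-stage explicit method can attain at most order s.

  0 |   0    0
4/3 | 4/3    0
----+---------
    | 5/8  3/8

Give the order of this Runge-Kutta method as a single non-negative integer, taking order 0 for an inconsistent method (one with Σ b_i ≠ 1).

b = (5/8, 3/8)
c = (0, 4/3)
Σ b_i: 5/8·1 + 3/8·1 = 1 ✓
b·c: 3/8·4/3 = 1/2 ✓; 2 stages ⇒ order 2.

2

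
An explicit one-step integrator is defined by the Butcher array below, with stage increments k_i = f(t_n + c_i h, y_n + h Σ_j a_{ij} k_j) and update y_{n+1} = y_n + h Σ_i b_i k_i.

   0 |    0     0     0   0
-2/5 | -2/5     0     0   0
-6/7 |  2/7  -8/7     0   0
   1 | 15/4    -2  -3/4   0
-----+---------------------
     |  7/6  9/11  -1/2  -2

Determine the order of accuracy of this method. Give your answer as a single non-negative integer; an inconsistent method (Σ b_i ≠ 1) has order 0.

0

b = (7/6, 9/11, -1/2, -2)
c = (0, -2/5, -6/7, 1)
Ac = (0, 0, 16/35, 101/70)
Σ b_i: 7/6·1 + 9/11·1 + (-1/2)·1 + (-2)·1 = -17/33 ≠ 1 ⇒ order 0.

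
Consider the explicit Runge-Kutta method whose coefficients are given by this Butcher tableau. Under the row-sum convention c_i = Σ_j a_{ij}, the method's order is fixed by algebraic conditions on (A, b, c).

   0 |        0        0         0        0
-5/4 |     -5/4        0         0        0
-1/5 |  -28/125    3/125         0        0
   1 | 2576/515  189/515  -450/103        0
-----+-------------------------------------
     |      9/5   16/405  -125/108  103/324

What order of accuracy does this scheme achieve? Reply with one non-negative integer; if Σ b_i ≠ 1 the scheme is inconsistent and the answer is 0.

b = (9/5, 16/405, -125/108, 103/324)
c = (0, -5/4, -1/5, 1)
Ac = (0, 0, -3/100, 171/412)
Σ b_i: 9/5·1 + 16/405·1 + (-125/108)·1 + 103/324·1 = 1 ✓
b·c: 16/405·(-5/4) + (-125/108)·(-1/5) + 103/324·1 = 1/2 ✓
b·c²: 16/405·25/16 + (-125/108)·1/25 + 103/324·1 = 1/3 ✓
b·Ac: (-125/108)·(-3/100) + 103/324·171/412 = 1/6 ✓
b·c³: 16/405·(-125/64) + (-125/108)·(-1/125) + 103/324·1 = 1/4 ✓
b·(c∘Ac): (-125/108)·3/500 + 103/324·171/412 = 1/8 ✓
b·Ac²: (-125/108)·3/80 + 103/324·657/1648 = 1/12 ✓
b·A²c: 103/324·27/206 = 1/24 ✓; 4 stages ⇒ order 4.

4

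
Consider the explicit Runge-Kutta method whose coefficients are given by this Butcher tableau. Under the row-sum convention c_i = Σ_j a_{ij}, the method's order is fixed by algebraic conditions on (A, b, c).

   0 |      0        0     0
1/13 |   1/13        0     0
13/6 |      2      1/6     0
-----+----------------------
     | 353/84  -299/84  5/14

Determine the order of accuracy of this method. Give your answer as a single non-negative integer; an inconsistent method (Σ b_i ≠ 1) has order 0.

2

b = (353/84, -299/84, 5/14)
c = (0, 1/13, 13/6)
Ac = (0, 0, 1/78)
Σ b_i: 353/84·1 + (-299/84)·1 + 5/14·1 = 1 ✓
b·c: (-299/84)·1/13 + 5/14·13/6 = 1/2 ✓
b·c²: (-299/84)·1/169 + 5/14·169/36 = 10847/6552 ≠ 1/3 ⇒ order 2.
b·Ac: 5/14·1/78 = 5/1092 ≠ 1/6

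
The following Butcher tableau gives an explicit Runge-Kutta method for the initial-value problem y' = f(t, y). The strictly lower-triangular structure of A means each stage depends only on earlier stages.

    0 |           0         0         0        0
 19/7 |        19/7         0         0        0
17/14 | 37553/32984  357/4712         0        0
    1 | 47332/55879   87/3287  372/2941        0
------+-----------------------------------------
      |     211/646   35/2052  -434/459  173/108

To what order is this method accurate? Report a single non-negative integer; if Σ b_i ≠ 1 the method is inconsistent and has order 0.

4

b = (211/646, 35/2052, -434/459, 173/108)
c = (0, 19/7, 17/14, 1)
Ac = (0, 0, 51/248, 39/173)
Σ b_i: 211/646·1 + 35/2052·1 + (-434/459)·1 + 173/108·1 = 1 ✓
b·c: 35/2052·19/7 + (-434/459)·17/14 + 173/108·1 = 1/2 ✓
b·c²: 35/2052·361/49 + (-434/459)·289/196 + 173/108·1 = 1/3 ✓
b·Ac: (-434/459)·51/248 + 173/108·39/173 = 1/6 ✓
b·c³: 35/2052·6859/343 + (-434/459)·4913/2744 + 173/108·1 = 1/4 ✓
b·(c∘Ac): (-434/459)·867/3472 + 173/108·39/173 = 1/8 ✓
b·Ac²: (-434/459)·969/1736 + 173/108·66/173 = 1/12 ✓
b·A²c: 173/108·9/346 = 1/24 ✓; 4 stages ⇒ order 4.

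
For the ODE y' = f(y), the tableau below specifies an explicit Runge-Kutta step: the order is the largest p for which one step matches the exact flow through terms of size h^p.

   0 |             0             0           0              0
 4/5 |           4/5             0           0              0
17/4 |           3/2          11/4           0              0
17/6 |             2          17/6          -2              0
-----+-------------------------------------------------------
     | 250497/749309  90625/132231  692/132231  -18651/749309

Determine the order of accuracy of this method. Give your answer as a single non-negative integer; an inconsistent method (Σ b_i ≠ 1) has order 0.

3

b = (250497/749309, 90625/132231, 692/132231, -18651/749309)
c = (0, 4/5, 17/4, 17/6)
Ac = (0, 0, 11/5, -187/30)
Σ b_i: 250497/749309·1 + 90625/132231·1 + 692/132231·1 + (-18651/749309)·1 = 1 ✓
b·c: 90625/132231·4/5 + 692/132231·17/4 + (-18651/749309)·17/6 = 1/2 ✓
b·c²: 90625/132231·16/25 + 692/132231·289/16 + (-18651/749309)·289/36 = 1/3 ✓
b·Ac: 692/132231·11/5 + (-18651/749309)·(-187/30) = 1/6 ✓
b·c³: 90625/132231·64/125 + 692/132231·4913/64 + (-18651/749309)·4913/216 = 1183621/6347088 ≠ 1/4 ⇒ order 3.
b·(c∘Ac): 692/132231·187/20 + (-18651/749309)·(-3179/180) = 39151/80140 ≠ 1/8
b·Ac²: 692/132231·44/25 + (-18651/749309)·(-20587/600) = 4565989/5289240 ≠ 1/12
b·A²c: (-18651/749309)·(-22/5) = 37302/340595 ≠ 1/24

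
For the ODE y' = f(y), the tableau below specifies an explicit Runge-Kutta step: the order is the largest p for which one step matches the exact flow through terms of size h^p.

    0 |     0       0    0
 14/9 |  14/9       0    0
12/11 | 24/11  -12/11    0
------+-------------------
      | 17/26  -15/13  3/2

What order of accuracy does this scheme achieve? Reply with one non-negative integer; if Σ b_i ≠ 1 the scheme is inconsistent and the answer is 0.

1

b = (17/26, -15/13, 3/2)
c = (0, 14/9, 12/11)
Ac = (0, 0, -56/33)
Σ b_i: 17/26·1 + (-15/13)·1 + 3/2·1 = 1 ✓
b·c: (-15/13)·14/9 + 3/2·12/11 = -68/429 ≠ 1/2 ⇒ order 1.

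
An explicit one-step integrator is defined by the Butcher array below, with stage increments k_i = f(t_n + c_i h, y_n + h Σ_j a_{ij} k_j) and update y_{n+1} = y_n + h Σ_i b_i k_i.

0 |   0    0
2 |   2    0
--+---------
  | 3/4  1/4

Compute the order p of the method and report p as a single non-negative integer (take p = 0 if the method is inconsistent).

b = (3/4, 1/4)
c = (0, 2)
Σ b_i: 3/4·1 + 1/4·1 = 1 ✓
b·c: 1/4·2 = 1/2 ✓; 2 stages ⇒ order 2.

2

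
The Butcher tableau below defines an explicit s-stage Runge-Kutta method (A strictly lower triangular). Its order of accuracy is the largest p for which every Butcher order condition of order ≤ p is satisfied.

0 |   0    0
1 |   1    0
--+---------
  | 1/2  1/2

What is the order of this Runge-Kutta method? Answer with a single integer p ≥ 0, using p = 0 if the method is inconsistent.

b = (1/2, 1/2)
c = (0, 1)
Σ b_i: 1/2·1 + 1/2·1 = 1 ✓
b·c: 1/2·1 = 1/2 ✓; 2 stages ⇒ order 2.

2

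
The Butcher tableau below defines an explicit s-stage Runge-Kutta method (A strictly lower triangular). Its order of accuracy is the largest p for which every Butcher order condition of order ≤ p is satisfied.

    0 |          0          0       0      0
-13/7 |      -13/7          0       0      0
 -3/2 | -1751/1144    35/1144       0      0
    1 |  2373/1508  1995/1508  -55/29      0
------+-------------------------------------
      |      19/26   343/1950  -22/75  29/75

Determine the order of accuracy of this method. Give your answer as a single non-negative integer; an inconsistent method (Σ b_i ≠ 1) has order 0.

4

b = (19/26, 343/1950, -22/75, 29/75)
c = (0, -13/7, -3/2, 1)
Ac = (0, 0, -5/88, 45/116)
Σ b_i: 19/26·1 + 343/1950·1 + (-22/75)·1 + 29/75·1 = 1 ✓
b·c: 343/1950·(-13/7) + (-22/75)·(-3/2) + 29/75·1 = 1/2 ✓
b·c²: 343/1950·169/49 + (-22/75)·9/4 + 29/75·1 = 1/3 ✓
b·Ac: (-22/75)·(-5/88) + 29/75·45/116 = 1/6 ✓
b·c³: 343/1950·(-2197/343) + (-22/75)·(-27/8) + 29/75·1 = 1/4 ✓
b·(c∘Ac): (-22/75)·15/176 + 29/75·45/116 = 1/8 ✓
b·Ac²: (-22/75)·65/616 + 29/75·60/203 = 1/12 ✓
b·A²c: 29/75·25/232 = 1/24 ✓; 4 stages ⇒ order 4.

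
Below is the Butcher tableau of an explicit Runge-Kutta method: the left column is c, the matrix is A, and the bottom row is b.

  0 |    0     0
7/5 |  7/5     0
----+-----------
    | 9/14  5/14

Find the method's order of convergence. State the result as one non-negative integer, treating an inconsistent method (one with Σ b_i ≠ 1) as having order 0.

2

b = (9/14, 5/14)
c = (0, 7/5)
Σ b_i: 9/14·1 + 5/14·1 = 1 ✓
b·c: 5/14·7/5 = 1/2 ✓; 2 stages ⇒ order 2.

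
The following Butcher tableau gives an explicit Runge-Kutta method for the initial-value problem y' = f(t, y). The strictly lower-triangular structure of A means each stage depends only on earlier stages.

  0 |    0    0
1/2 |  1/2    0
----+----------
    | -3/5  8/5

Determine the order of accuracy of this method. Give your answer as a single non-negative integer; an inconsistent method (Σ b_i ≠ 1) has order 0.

1

b = (-3/5, 8/5)
c = (0, 1/2)
Σ b_i: (-3/5)·1 + 8/5·1 = 1 ✓
b·c: 8/5·1/2 = 4/5 ≠ 1/2 ⇒ order 1.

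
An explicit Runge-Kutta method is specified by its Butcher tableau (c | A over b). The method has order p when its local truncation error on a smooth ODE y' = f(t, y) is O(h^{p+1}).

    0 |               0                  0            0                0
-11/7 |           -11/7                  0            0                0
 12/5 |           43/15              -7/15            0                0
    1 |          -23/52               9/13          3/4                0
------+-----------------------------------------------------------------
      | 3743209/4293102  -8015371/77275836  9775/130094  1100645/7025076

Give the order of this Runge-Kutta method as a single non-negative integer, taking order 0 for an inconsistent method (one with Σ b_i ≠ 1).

3

b = (3743209/4293102, -8015371/77275836, 9775/130094, 1100645/7025076)
c = (0, -11/7, 12/5, 1)
Ac = (0, 0, 11/15, 324/455)
Σ b_i: 3743209/4293102·1 + (-8015371/77275836)·1 + 9775/130094·1 + 1100645/7025076·1 = 1 ✓
b·c: (-8015371/77275836)·(-11/7) + 9775/130094·12/5 + 1100645/7025076·1 = 1/2 ✓
b·c²: (-8015371/77275836)·121/49 + 9775/130094·144/25 + 1100645/7025076·1 = 1/3 ✓
b·Ac: 9775/130094·11/15 + 1100645/7025076·324/455 = 1/6 ✓
b·c³: (-8015371/77275836)·(-1331/343) + 9775/130094·1728/125 + 1100645/7025076·1 = 21826823/13659870 ≠ 1/4 ⇒ order 3.
b·(c∘Ac): 9775/130094·44/25 + 1100645/7025076·324/455 = 15859/65047 ≠ 1/8
b·Ac²: 9775/130094·(-121/105) + 1100645/7025076·96021/15925 = 23442761/27319740 ≠ 1/12
b·A²c: 1100645/7025076·11/20 = 2421419/28100304 ≠ 1/24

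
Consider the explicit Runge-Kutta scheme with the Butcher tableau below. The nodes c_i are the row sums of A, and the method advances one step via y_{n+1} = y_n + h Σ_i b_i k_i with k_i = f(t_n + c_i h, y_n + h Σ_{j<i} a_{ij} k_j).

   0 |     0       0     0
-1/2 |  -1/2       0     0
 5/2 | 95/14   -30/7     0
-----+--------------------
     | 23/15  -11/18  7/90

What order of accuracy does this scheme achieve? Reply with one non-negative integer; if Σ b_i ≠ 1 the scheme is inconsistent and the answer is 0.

b = (23/15, -11/18, 7/90)
c = (0, -1/2, 5/2)
Ac = (0, 0, 15/7)
Σ b_i: 23/15·1 + (-11/18)·1 + 7/90·1 = 1 ✓
b·c: (-11/18)·(-1/2) + 7/90·5/2 = 1/2 ✓
b·c²: (-11/18)·1/4 + 7/90·25/4 = 1/3 ✓
b·Ac: 7/90·15/7 = 1/6 ✓; 3 stages ⇒ order 3.

3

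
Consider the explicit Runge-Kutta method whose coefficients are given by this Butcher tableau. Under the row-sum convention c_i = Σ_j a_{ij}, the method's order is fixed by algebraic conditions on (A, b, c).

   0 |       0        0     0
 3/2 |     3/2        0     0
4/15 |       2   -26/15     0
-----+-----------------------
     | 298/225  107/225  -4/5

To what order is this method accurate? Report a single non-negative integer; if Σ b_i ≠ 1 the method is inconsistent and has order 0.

b = (298/225, 107/225, -4/5)
c = (0, 3/2, 4/15)
Ac = (0, 0, -13/5)
Σ b_i: 298/225·1 + 107/225·1 + (-4/5)·1 = 1 ✓
b·c: 107/225·3/2 + (-4/5)·4/15 = 1/2 ✓
b·c²: 107/225·9/4 + (-4/5)·16/225 = 4559/4500 ≠ 1/3 ⇒ order 2.
b·Ac: (-4/5)·(-13/5) = 52/25 ≠ 1/6

2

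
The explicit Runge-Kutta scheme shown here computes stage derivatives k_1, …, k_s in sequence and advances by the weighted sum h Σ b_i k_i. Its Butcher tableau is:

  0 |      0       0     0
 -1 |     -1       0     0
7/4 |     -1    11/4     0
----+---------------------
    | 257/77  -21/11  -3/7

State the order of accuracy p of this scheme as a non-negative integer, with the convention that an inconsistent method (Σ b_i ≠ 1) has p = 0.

b = (257/77, -21/11, -3/7)
c = (0, -1, 7/4)
Ac = (0, 0, -11/4)
Σ b_i: 257/77·1 + (-21/11)·1 + (-3/7)·1 = 1 ✓
b·c: (-21/11)·(-1) + (-3/7)·7/4 = 51/44 ≠ 1/2 ⇒ order 1.

1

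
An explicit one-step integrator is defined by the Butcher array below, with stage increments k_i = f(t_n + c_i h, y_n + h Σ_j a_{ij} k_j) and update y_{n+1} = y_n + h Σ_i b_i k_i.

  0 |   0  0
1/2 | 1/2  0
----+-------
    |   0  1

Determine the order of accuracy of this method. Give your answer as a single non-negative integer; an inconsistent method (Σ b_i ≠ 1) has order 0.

2

b = (0, 1)
c = (0, 1/2)
Σ b_i: 1·1 = 1 ✓
b·c: 1·1/2 = 1/2 ✓; 2 stages ⇒ order 2.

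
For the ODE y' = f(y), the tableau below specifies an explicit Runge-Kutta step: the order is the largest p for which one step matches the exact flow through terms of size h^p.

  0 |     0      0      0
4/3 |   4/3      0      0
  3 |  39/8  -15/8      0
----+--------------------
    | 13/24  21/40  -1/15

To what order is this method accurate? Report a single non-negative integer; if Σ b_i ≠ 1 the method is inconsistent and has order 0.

b = (13/24, 21/40, -1/15)
c = (0, 4/3, 3)
Ac = (0, 0, -5/2)
Σ b_i: 13/24·1 + 21/40·1 + (-1/15)·1 = 1 ✓
b·c: 21/40·4/3 + (-1/15)·3 = 1/2 ✓
b·c²: 21/40·16/9 + (-1/15)·9 = 1/3 ✓
b·Ac: (-1/15)·(-5/2) = 1/6 ✓; 3 stages ⇒ order 3.

3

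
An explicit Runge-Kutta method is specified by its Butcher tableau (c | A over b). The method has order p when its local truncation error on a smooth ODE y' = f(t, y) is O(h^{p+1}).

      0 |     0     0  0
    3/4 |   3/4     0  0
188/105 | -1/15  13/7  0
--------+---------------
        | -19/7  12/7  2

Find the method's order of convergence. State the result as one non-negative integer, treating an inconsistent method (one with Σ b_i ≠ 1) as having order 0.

1

b = (-19/7, 12/7, 2)
c = (0, 3/4, 188/105)
Ac = (0, 0, 39/28)
Σ b_i: (-19/7)·1 + 12/7·1 + 2·1 = 1 ✓
b·c: 12/7·3/4 + 2·188/105 = 73/15 ≠ 1/2 ⇒ order 1.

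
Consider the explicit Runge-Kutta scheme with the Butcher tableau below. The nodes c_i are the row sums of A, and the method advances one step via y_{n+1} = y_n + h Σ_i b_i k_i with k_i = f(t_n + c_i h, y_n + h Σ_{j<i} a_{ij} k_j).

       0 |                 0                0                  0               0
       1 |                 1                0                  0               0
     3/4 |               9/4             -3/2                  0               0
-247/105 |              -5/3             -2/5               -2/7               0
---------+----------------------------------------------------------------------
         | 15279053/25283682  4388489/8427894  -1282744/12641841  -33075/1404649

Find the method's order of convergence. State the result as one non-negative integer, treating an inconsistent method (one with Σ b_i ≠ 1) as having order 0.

b = (15279053/25283682, 4388489/8427894, -1282744/12641841, -33075/1404649)
c = (0, 1, 3/4, -247/105)
Ac = (0, 0, -3/2, -43/70)
Σ b_i: 15279053/25283682·1 + 4388489/8427894·1 + (-1282744/12641841)·1 + (-33075/1404649)·1 = 1 ✓
b·c: 4388489/8427894·1 + (-1282744/12641841)·3/4 + (-33075/1404649)·(-247/105) = 1/2 ✓
b·c²: 4388489/8427894·1 + (-1282744/12641841)·9/16 + (-33075/1404649)·61009/11025 = 1/3 ✓
b·Ac: (-1282744/12641841)·(-3/2) + (-33075/1404649)·(-43/70) = 1/6 ✓
b·c³: 4388489/8427894·1 + (-1282744/12641841)·27/64 + (-33075/1404649)·(-15069223/1157625) = 925541767/1179905160 ≠ 1/4 ⇒ order 3.
b·(c∘Ac): (-1282744/12641841)·(-9/8) + (-33075/1404649)·10621/7350 = 225097/2809298 ≠ 1/8
b·Ac²: (-1282744/12641841)·(-3/2) + (-33075/1404649)·(-157/280) = 5576071/33711576 ≠ 1/12
b·A²c: (-33075/1404649)·3/7 = -14175/1404649 ≠ 1/24

3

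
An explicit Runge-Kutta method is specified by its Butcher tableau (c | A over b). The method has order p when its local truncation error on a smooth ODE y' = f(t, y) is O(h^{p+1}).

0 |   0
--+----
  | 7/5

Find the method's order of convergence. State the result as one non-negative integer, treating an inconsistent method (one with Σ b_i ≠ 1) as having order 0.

0

b = (7/5)
c = (0)
Σ b_i: 7/5·1 = 7/5 ≠ 1 ⇒ order 0.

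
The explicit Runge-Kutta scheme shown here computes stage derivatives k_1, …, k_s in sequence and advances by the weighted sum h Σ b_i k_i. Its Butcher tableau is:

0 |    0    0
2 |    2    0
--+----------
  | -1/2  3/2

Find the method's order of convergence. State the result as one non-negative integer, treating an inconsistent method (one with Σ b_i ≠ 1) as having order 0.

b = (-1/2, 3/2)
c = (0, 2)
Σ b_i: (-1/2)·1 + 3/2·1 = 1 ✓
b·c: 3/2·2 = 3 ≠ 1/2 ⇒ order 1.

1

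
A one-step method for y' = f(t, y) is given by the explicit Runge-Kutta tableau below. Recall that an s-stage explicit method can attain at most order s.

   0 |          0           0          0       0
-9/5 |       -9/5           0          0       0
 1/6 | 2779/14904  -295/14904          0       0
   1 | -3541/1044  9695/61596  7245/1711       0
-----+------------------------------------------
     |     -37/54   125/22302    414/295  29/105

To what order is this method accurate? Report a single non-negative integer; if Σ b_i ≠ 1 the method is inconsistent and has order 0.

4

b = (-37/54, 125/22302, 414/295, 29/105)
c = (0, -9/5, 1/6, 1)
Ac = (0, 0, 59/1656, 49/116)
Σ b_i: (-37/54)·1 + 125/22302·1 + 414/295·1 + 29/105·1 = 1 ✓
b·c: 125/22302·(-9/5) + 414/295·1/6 + 29/105·1 = 1/2 ✓
b·c²: 125/22302·81/25 + 414/295·1/36 + 29/105·1 = 1/3 ✓
b·Ac: 414/295·59/1656 + 29/105·49/116 = 1/6 ✓
b·c³: 125/22302·(-729/125) + 414/295·1/216 + 29/105·1 = 1/4 ✓
b·(c∘Ac): 414/295·59/9936 + 29/105·49/116 = 1/8 ✓
b·Ac²: 414/295·(-59/920) + 29/105·91/145 = 1/12 ✓
b·A²c: 29/105·35/232 = 1/24 ✓; 4 stages ⇒ order 4.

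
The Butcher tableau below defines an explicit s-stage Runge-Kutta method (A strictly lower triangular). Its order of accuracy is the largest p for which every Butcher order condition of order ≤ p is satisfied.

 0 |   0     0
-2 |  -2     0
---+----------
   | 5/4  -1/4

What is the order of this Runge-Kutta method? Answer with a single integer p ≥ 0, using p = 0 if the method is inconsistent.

b = (5/4, -1/4)
c = (0, -2)
Σ b_i: 5/4·1 + (-1/4)·1 = 1 ✓
b·c: (-1/4)·(-2) = 1/2 ✓; 2 stages ⇒ order 2.

2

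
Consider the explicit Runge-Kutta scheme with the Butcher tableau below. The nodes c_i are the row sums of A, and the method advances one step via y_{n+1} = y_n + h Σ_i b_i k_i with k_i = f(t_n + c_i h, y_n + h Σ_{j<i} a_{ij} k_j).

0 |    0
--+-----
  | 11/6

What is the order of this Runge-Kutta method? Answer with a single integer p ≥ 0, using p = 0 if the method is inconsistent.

0

b = (11/6)
c = (0)
Σ b_i: 11/6·1 = 11/6 ≠ 1 ⇒ order 0.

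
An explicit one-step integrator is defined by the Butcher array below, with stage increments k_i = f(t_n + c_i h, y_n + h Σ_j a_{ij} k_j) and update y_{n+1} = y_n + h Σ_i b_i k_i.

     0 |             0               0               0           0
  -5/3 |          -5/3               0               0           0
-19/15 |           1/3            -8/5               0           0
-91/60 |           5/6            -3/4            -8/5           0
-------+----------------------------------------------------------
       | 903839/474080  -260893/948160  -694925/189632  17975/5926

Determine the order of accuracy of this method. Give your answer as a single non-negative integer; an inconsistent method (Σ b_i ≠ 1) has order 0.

3

b = (903839/474080, -260893/948160, -694925/189632, 17975/5926)
c = (0, -5/3, -19/15, -91/60)
Ac = (0, 0, 8/3, 983/300)
Σ b_i: 903839/474080·1 + (-260893/948160)·1 + (-694925/189632)·1 + 17975/5926·1 = 1 ✓
b·c: (-260893/948160)·(-5/3) + (-694925/189632)·(-19/15) + 17975/5926·(-91/60) = 1/2 ✓
b·c²: (-260893/948160)·25/9 + (-694925/189632)·361/225 + 17975/5926·8281/3600 = 1/3 ✓
b·Ac: (-694925/189632)·8/3 + 17975/5926·983/300 = 1/6 ✓
b·c³: (-260893/948160)·(-125/27) + (-694925/189632)·(-6859/3375) + 17975/5926·(-753571/216000) = -10586117/5688960 ≠ 1/4 ⇒ order 3.
b·(c∘Ac): (-694925/189632)·(-152/45) + 17975/5926·(-89453/18000) = -11502407/4266720 ≠ 1/8
b·Ac²: (-694925/189632)·(-40/9) + 17975/5926·(-20927/4500) = 581653/266670 ≠ 1/12
b·A²c: 17975/5926·(-64/15) = -115040/8889 ≠ 1/24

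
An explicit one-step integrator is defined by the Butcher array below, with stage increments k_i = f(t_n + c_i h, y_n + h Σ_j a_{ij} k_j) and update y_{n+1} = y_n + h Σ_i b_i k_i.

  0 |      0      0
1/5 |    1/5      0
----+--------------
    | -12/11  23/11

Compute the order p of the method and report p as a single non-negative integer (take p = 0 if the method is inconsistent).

b = (-12/11, 23/11)
c = (0, 1/5)
Σ b_i: (-12/11)·1 + 23/11·1 = 1 ✓
b·c: 23/11·1/5 = 23/55 ≠ 1/2 ⇒ order 1.

1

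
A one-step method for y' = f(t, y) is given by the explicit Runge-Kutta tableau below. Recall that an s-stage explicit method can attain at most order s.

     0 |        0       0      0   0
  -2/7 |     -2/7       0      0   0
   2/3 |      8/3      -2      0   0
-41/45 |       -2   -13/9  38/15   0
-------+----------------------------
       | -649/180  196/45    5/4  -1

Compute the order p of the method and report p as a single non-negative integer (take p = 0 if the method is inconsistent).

2

b = (-649/180, 196/45, 5/4, -1)
c = (0, -2/7, 2/3, -41/45)
Ac = (0, 0, 4/7, 662/315)
Σ b_i: (-649/180)·1 + 196/45·1 + 5/4·1 + (-1)·1 = 1 ✓
b·c: 196/45·(-2/7) + 5/4·2/3 + (-1)·(-41/45) = 1/2 ✓
b·c²: 196/45·4/49 + 5/4·4/9 + (-1)·1681/2025 = 164/2025 ≠ 1/3 ⇒ order 2.
b·Ac: 5/4·4/7 + (-1)·662/315 = -437/315 ≠ 1/6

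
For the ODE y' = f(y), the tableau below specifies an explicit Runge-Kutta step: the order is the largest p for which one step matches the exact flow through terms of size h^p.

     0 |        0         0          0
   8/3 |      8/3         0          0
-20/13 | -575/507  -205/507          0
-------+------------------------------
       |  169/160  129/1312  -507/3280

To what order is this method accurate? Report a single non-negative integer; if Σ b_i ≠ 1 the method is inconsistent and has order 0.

b = (169/160, 129/1312, -507/3280)
c = (0, 8/3, -20/13)
Ac = (0, 0, -1640/1521)
Σ b_i: 169/160·1 + 129/1312·1 + (-507/3280)·1 = 1 ✓
b·c: 129/1312·8/3 + (-507/3280)·(-20/13) = 1/2 ✓
b·c²: 129/1312·64/9 + (-507/3280)·400/169 = 1/3 ✓
b·Ac: (-507/3280)·(-1640/1521) = 1/6 ✓; 3 stages ⇒ order 3.

3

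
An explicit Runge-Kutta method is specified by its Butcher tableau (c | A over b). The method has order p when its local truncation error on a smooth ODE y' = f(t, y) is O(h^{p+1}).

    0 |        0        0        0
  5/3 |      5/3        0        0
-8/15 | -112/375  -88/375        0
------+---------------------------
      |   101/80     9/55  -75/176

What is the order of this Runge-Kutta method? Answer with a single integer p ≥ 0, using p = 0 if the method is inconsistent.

3

b = (101/80, 9/55, -75/176)
c = (0, 5/3, -8/15)
Ac = (0, 0, -88/225)
Σ b_i: 101/80·1 + 9/55·1 + (-75/176)·1 = 1 ✓
b·c: 9/55·5/3 + (-75/176)·(-8/15) = 1/2 ✓
b·c²: 9/55·25/9 + (-75/176)·64/225 = 1/3 ✓
b·Ac: (-75/176)·(-88/225) = 1/6 ✓; 3 stages ⇒ order 3.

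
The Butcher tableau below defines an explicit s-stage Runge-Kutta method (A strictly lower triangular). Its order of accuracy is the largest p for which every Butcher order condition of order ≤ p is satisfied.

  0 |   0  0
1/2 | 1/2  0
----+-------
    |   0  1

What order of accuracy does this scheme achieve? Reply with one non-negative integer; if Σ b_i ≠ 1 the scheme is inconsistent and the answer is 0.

2

b = (0, 1)
c = (0, 1/2)
Σ b_i: 1·1 = 1 ✓
b·c: 1·1/2 = 1/2 ✓; 2 stages ⇒ order 2.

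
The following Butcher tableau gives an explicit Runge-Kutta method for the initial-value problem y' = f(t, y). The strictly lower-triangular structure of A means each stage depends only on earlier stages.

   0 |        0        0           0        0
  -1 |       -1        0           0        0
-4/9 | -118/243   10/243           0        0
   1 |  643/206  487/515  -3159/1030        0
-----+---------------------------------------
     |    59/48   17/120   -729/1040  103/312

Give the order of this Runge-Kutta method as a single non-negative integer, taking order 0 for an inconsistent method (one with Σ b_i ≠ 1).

4

b = (59/48, 17/120, -729/1040, 103/312)
c = (0, -1, -4/9, 1)
Ac = (0, 0, -10/243, 43/103)
Σ b_i: 59/48·1 + 17/120·1 + (-729/1040)·1 + 103/312·1 = 1 ✓
b·c: 17/120·(-1) + (-729/1040)·(-4/9) + 103/312·1 = 1/2 ✓
b·c²: 17/120·1 + (-729/1040)·16/81 + 103/312·1 = 1/3 ✓
b·Ac: (-729/1040)·(-10/243) + 103/312·43/103 = 1/6 ✓
b·c³: 17/120·(-1) + (-729/1040)·(-64/729) + 103/312·1 = 1/4 ✓
b·(c∘Ac): (-729/1040)·40/2187 + 103/312·43/103 = 1/8 ✓
b·Ac²: (-729/1040)·10/243 + 103/312·35/103 = 1/12 ✓
b·A²c: 103/312·13/103 = 1/24 ✓; 4 stages ⇒ order 4.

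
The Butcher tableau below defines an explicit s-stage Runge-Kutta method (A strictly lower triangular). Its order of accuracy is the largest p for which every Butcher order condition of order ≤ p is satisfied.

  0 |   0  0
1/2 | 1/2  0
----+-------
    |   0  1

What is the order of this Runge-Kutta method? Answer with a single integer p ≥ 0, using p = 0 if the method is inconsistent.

2

b = (0, 1)
c = (0, 1/2)
Σ b_i: 1·1 = 1 ✓
b·c: 1·1/2 = 1/2 ✓; 2 stages ⇒ order 2.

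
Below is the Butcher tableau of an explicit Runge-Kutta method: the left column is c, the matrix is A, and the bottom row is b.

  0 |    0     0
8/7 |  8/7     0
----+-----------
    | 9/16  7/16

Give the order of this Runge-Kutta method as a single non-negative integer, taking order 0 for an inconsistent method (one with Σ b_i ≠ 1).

2

b = (9/16, 7/16)
c = (0, 8/7)
Σ b_i: 9/16·1 + 7/16·1 = 1 ✓
b·c: 7/16·8/7 = 1/2 ✓; 2 stages ⇒ order 2.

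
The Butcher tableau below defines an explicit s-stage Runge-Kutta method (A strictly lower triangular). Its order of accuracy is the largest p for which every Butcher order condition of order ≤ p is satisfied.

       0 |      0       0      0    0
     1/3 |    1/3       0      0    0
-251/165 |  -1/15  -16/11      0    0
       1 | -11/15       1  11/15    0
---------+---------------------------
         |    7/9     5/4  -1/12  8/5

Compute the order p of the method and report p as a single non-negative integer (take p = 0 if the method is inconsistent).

0

b = (7/9, 5/4, -1/12, 8/5)
c = (0, 1/3, -251/165, 1)
Ac = (0, 0, -16/33, -176/225)
Σ b_i: 7/9·1 + 5/4·1 + (-1/12)·1 + 8/5·1 = 319/90 ≠ 1 ⇒ order 0.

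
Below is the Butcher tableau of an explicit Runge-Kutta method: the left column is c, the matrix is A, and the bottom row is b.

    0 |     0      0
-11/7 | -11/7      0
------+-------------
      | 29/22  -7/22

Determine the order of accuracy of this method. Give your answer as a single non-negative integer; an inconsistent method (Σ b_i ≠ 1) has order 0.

2

b = (29/22, -7/22)
c = (0, -11/7)
Σ b_i: 29/22·1 + (-7/22)·1 = 1 ✓
b·c: (-7/22)·(-11/7) = 1/2 ✓; 2 stages ⇒ order 2.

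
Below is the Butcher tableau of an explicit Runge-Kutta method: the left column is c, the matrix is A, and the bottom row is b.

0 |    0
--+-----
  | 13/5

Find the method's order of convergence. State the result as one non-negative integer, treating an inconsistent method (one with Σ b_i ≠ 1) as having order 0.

0

b = (13/5)
c = (0)
Σ b_i: 13/5·1 = 13/5 ≠ 1 ⇒ order 0.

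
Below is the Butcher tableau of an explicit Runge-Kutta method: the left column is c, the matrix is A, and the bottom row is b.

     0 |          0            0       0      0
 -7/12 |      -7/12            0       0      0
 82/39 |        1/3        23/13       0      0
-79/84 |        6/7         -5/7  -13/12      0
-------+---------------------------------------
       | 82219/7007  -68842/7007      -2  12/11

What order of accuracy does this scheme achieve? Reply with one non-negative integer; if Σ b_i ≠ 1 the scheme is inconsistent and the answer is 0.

b = (82219/7007, -68842/7007, -2, 12/11)
c = (0, -7/12, 82/39, -79/84)
Ac = (0, 0, -161/156, -67/36)
Σ b_i: 82219/7007·1 + (-68842/7007)·1 + (-2)·1 + 12/11·1 = 1 ✓
b·c: (-68842/7007)·(-7/12) + (-2)·82/39 + 12/11·(-79/84) = 1/2 ✓
b·c²: (-68842/7007)·49/144 + (-2)·6724/1521 + 12/11·6241/7056 = -73585579/6558552 ≠ 1/3 ⇒ order 2.
b·Ac: (-2)·(-161/156) + 12/11·(-67/36) = 29/858 ≠ 1/6

2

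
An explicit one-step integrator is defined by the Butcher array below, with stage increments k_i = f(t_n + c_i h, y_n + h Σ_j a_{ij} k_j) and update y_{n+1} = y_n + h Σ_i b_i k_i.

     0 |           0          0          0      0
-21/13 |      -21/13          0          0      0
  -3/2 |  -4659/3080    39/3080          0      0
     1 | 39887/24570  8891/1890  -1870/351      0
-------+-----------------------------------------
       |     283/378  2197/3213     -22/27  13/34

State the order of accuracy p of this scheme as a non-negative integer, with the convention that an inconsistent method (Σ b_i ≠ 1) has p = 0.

4

b = (283/378, 2197/3213, -22/27, 13/34)
c = (0, -21/13, -3/2, 1)
Ac = (0, 0, -9/440, 51/130)
Σ b_i: 283/378·1 + 2197/3213·1 + (-22/27)·1 + 13/34·1 = 1 ✓
b·c: 2197/3213·(-21/13) + (-22/27)·(-3/2) + 13/34·1 = 1/2 ✓
b·c²: 2197/3213·441/169 + (-22/27)·9/4 + 13/34·1 = 1/3 ✓
b·Ac: (-22/27)·(-9/440) + 13/34·51/130 = 1/6 ✓
b·c³: 2197/3213·(-9261/2197) + (-22/27)·(-27/8) + 13/34·1 = 1/4 ✓
b·(c∘Ac): (-22/27)·27/880 + 13/34·51/130 = 1/8 ✓
b·Ac²: (-22/27)·189/5720 + 13/34·731/2535 = 1/12 ✓
b·A²c: 13/34·17/156 = 1/24 ✓; 4 stages ⇒ order 4.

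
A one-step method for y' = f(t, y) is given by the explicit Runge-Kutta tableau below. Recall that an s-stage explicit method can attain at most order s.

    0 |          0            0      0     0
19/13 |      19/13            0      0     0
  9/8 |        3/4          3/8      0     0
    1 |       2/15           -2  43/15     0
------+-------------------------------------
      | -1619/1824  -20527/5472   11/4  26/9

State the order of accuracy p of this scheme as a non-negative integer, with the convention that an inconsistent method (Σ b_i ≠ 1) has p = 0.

2

b = (-1619/1824, -20527/5472, 11/4, 26/9)
c = (0, 19/13, 9/8, 1)
Ac = (0, 0, 57/104, 157/520)
Σ b_i: (-1619/1824)·1 + (-20527/5472)·1 + 11/4·1 + 26/9·1 = 1 ✓
b·c: (-20527/5472)·19/13 + 11/4·9/8 + 26/9·1 = 1/2 ✓
b·c²: (-20527/5472)·361/169 + 11/4·81/64 + 26/9·1 = -16411/9984 ≠ 1/3 ⇒ order 2.
b·Ac: 11/4·57/104 + 26/9·157/520 = 44543/18720 ≠ 1/6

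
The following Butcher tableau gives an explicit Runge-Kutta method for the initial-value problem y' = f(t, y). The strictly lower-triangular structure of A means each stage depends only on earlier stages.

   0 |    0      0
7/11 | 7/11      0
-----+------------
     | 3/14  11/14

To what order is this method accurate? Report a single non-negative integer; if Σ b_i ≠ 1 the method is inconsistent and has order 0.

2

b = (3/14, 11/14)
c = (0, 7/11)
Σ b_i: 3/14·1 + 11/14·1 = 1 ✓
b·c: 11/14·7/11 = 1/2 ✓; 2 stages ⇒ order 2.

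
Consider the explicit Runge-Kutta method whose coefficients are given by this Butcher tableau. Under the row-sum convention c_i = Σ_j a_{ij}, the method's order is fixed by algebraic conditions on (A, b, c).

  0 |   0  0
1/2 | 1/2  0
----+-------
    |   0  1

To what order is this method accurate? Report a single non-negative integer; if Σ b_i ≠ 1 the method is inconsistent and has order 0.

2

b = (0, 1)
c = (0, 1/2)
Σ b_i: 1·1 = 1 ✓
b·c: 1·1/2 = 1/2 ✓; 2 stages ⇒ order 2.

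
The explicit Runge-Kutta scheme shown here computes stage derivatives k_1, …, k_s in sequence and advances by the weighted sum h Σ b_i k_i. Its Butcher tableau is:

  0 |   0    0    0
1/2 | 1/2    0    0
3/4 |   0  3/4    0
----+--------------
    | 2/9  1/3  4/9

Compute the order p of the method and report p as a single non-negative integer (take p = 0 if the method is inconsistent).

b = (2/9, 1/3, 4/9)
c = (0, 1/2, 3/4)
Ac = (0, 0, 3/8)
Σ b_i: 2/9·1 + 1/3·1 + 4/9·1 = 1 ✓
b·c: 1/3·1/2 + 4/9·3/4 = 1/2 ✓
b·c²: 1/3·1/4 + 4/9·9/16 = 1/3 ✓
b·Ac: 4/9·3/8 = 1/6 ✓; 3 stages ⇒ order 3.

3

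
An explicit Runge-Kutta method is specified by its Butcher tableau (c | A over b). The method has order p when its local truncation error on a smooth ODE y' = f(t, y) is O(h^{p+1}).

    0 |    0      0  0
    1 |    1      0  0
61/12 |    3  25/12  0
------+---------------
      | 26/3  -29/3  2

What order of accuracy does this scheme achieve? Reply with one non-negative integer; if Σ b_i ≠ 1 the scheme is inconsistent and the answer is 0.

2

b = (26/3, -29/3, 2)
c = (0, 1, 61/12)
Ac = (0, 0, 25/12)
Σ b_i: 26/3·1 + (-29/3)·1 + 2·1 = 1 ✓
b·c: (-29/3)·1 + 2·61/12 = 1/2 ✓
b·c²: (-29/3)·1 + 2·3721/144 = 3025/72 ≠ 1/3 ⇒ order 2.
b·Ac: 2·25/12 = 25/6 ≠ 1/6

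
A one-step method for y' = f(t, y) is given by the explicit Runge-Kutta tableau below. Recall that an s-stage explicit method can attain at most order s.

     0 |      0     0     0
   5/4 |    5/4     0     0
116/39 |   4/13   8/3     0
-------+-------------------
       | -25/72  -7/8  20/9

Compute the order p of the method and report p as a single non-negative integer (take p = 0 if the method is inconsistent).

1

b = (-25/72, -7/8, 20/9)
c = (0, 5/4, 116/39)
Ac = (0, 0, 10/3)
Σ b_i: (-25/72)·1 + (-7/8)·1 + 20/9·1 = 1 ✓
b·c: (-7/8)·5/4 + 20/9·116/39 = 61955/11232 ≠ 1/2 ⇒ order 1.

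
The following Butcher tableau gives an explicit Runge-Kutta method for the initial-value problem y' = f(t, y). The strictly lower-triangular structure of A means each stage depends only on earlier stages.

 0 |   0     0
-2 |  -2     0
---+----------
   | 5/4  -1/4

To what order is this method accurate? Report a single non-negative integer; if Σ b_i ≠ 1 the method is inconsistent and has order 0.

b = (5/4, -1/4)
c = (0, -2)
Σ b_i: 5/4·1 + (-1/4)·1 = 1 ✓
b·c: (-1/4)·(-2) = 1/2 ✓; 2 stages ⇒ order 2.

2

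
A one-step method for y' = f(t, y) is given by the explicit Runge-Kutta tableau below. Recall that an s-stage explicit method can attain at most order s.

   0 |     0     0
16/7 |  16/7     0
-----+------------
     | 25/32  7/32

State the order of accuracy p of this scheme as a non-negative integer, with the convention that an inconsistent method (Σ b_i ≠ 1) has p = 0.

b = (25/32, 7/32)
c = (0, 16/7)
Σ b_i: 25/32·1 + 7/32·1 = 1 ✓
b·c: 7/32·16/7 = 1/2 ✓; 2 stages ⇒ order 2.

2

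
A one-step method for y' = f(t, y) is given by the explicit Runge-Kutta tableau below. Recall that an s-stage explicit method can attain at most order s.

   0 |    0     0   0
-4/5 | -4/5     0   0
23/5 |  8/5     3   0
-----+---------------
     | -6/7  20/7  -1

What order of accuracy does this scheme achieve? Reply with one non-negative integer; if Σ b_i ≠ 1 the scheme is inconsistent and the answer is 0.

b = (-6/7, 20/7, -1)
c = (0, -4/5, 23/5)
Ac = (0, 0, -12/5)
Σ b_i: (-6/7)·1 + 20/7·1 + (-1)·1 = 1 ✓
b·c: 20/7·(-4/5) + (-1)·23/5 = -241/35 ≠ 1/2 ⇒ order 1.

1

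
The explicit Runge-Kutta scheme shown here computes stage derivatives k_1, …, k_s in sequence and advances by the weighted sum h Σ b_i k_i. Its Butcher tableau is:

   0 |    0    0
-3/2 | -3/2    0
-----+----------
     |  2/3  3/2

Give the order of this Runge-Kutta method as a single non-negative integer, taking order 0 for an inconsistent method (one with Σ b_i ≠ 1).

0

b = (2/3, 3/2)
c = (0, -3/2)
Σ b_i: 2/3·1 + 3/2·1 = 13/6 ≠ 1 ⇒ order 0.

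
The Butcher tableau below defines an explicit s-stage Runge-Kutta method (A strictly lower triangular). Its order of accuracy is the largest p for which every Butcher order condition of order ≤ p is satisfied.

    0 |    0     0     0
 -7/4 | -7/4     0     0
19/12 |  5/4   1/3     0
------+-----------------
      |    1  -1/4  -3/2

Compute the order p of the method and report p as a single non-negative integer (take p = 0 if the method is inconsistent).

0

b = (1, -1/4, -3/2)
c = (0, -7/4, 19/12)
Ac = (0, 0, -7/12)
Σ b_i: 1·1 + (-1/4)·1 + (-3/2)·1 = -3/4 ≠ 1 ⇒ order 0.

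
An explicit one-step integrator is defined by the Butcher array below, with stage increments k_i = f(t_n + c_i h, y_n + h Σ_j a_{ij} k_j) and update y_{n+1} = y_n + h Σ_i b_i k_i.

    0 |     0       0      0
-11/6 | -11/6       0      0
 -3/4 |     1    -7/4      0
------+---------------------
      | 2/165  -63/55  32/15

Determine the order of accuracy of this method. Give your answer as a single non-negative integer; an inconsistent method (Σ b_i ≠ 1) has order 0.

b = (2/165, -63/55, 32/15)
c = (0, -11/6, -3/4)
Ac = (0, 0, 77/24)
Σ b_i: 2/165·1 + (-63/55)·1 + 32/15·1 = 1 ✓
b·c: (-63/55)·(-11/6) + 32/15·(-3/4) = 1/2 ✓
b·c²: (-63/55)·121/36 + 32/15·9/16 = -53/20 ≠ 1/3 ⇒ order 2.
b·Ac: 32/15·77/24 = 308/45 ≠ 1/6

2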